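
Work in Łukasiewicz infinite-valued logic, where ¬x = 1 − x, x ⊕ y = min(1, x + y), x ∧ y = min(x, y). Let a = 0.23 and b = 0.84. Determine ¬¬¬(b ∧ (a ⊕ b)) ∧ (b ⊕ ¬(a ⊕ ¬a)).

a ⊕ b = min(1, 0.23 + 0.84) = min(1, 1.07) = 1.00
b ∧ (a ⊕ b) = min(0.84, 1.00) = 0.84
¬(b ∧ (a ⊕ b)) = 1 − 0.84 = 0.16
¬¬(b ∧ (a ⊕ b)) = 1 − 0.16 = 0.84
¬¬¬(b ∧ (a ⊕ b)) = 1 − 0.84 = 0.16
¬a = 1 − 0.23 = 0.77
a ⊕ ¬a = min(1, 0.23 + 0.77) = min(1, 1.00) = 1.00
¬(a ⊕ ¬a) = 1 − 1.00 = 0.00
b ⊕ ¬(a ⊕ ¬a) = min(1, 0.84 + 0.00) = min(1, 0.84) = 0.84
¬¬¬(b ∧ (a ⊕ b)) ∧ (b ⊕ ¬(a ⊕ ¬a)) = min(0.16, 0.84) = 0.16

0.16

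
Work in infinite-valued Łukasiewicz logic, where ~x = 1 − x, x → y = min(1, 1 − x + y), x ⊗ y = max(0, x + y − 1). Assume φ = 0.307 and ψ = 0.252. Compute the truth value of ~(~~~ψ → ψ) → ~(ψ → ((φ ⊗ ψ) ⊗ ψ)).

~ψ = 1 − 0.252 = 0.748
~~ψ = 1 − 0.748 = 0.252
~~~ψ = 1 − 0.252 = 0.748
~~~ψ → ψ = min(1, 1 − 0.748 + 0.252) = min(1, 0.504) = 0.504
~(~~~ψ → ψ) = 1 − 0.504 = 0.496
φ ⊗ ψ = max(0, 0.307 + 0.252 − 1) = max(0, -0.441) = 0.000
(φ ⊗ ψ) ⊗ ψ = max(0, 0.000 + 0.252 − 1) = max(0, -0.748) = 0.000
ψ → ((φ ⊗ ψ) ⊗ ψ) = min(1, 1 − 0.252 + 0.000) = min(1, 0.748) = 0.748
~(ψ → ((φ ⊗ ψ) ⊗ ψ)) = 1 − 0.748 = 0.252
~(~~~ψ → ψ) → ~(ψ → ((φ ⊗ ψ) ⊗ ψ)) = min(1, 1 − 0.496 + 0.252) = min(1, 0.756) = 0.756

0.756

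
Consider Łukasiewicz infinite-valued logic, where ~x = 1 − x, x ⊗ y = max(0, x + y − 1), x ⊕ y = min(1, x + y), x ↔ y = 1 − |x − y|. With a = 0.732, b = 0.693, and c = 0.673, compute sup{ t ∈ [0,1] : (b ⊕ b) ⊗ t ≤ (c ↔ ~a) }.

0.595

b ⊕ b = min(1, 0.693 + 0.693) = min(1, 1.386) = 1.000
So the left factor is b ⊕ b = 1.000.
~a = 1 − 0.732 = 0.268
c ↔ ~a = 1 − |0.673 − 0.268| = 1 − 0.405 = 0.595
So the right-hand bound is c ↔ ~a = 0.595.
The residuum of the Łukasiewicz t-norm gives the supremum: min(1, 1 − 1.000 + 0.595).
1 − 1.000 + 0.595 = 0.595, so t = min(1, 0.595) = 0.595.
Check: 1.000 ⊗ 0.595 = max(0, 0.595) = 0.595 ≤ 0.595.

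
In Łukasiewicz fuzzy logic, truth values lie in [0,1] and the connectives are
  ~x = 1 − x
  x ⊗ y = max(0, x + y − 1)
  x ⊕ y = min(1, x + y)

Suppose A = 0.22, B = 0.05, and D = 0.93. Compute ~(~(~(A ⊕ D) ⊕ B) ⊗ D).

0.12

A ⊕ D = min(1, 0.22 + 0.93) = min(1, 1.15) = 1.00
~(A ⊕ D) = 1 − 1.00 = 0.00
~(A ⊕ D) ⊕ B = min(1, 0.00 + 0.05) = min(1, 0.05) = 0.05
~(~(A ⊕ D) ⊕ B) = 1 − 0.05 = 0.95
~(~(A ⊕ D) ⊕ B) ⊗ D = max(0, 0.95 + 0.93 − 1) = max(0, 0.88) = 0.88
~(~(~(A ⊕ D) ⊕ B) ⊗ D) = 1 − 0.88 = 0.12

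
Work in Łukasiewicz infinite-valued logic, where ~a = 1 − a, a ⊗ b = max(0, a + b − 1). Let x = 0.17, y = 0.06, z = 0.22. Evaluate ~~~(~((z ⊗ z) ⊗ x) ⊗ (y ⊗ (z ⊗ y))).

1.00

z ⊗ z = max(0, 0.22 + 0.22 − 1) = max(0, -0.56) = 0.00
(z ⊗ z) ⊗ x = max(0, 0.00 + 0.17 − 1) = max(0, -0.83) = 0.00
~((z ⊗ z) ⊗ x) = 1 − 0.00 = 1.00
z ⊗ y = max(0, 0.22 + 0.06 − 1) = max(0, -0.72) = 0.00
y ⊗ (z ⊗ y) = max(0, 0.06 + 0.00 − 1) = max(0, -0.94) = 0.00
~((z ⊗ z) ⊗ x) ⊗ (y ⊗ (z ⊗ y)) = max(0, 1.00 + 0.00 − 1) = max(0, 0.00) = 0.00
~(~((z ⊗ z) ⊗ x) ⊗ (y ⊗ (z ⊗ y))) = 1 − 0.00 = 1.00
~~(~((z ⊗ z) ⊗ x) ⊗ (y ⊗ (z ⊗ y))) = 1 − 1.00 = 0.00
~~~(~((z ⊗ z) ⊗ x) ⊗ (y ⊗ (z ⊗ y))) = 1 − 0.00 = 1.00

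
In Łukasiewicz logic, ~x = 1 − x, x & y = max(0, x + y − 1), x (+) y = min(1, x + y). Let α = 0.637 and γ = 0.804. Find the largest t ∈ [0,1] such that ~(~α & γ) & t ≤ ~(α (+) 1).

~α = 1 − 0.637 = 0.363
~α & γ = max(0, 0.363 + 0.804 − 1) = max(0, 0.167) = 0.167
~(~α & γ) = 1 − 0.167 = 0.833
So the left factor is ~(~α & γ) = 0.833.
α (+) 1 = min(1, 0.637 + 1.000) = min(1, 1.637) = 1.000
~(α (+) 1) = 1 − 1.000 = 0.000
So the right-hand bound is ~(α (+) 1) = 0.000.
The residuum of the Łukasiewicz t-norm gives the supremum: min(1, 1 − 0.833 + 0.000).
1 − 0.833 + 0.000 = 0.167, so t = min(1, 0.167) = 0.167.
Check: 0.833 & 0.167 = max(0, 0.000) = 0.000 ≤ 0.000.

0.167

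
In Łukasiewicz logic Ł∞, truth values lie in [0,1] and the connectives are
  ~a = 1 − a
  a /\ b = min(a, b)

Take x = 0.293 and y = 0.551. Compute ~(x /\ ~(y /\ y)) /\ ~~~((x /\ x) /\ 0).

0.707

y /\ y = min(0.551, 0.551) = 0.551
~(y /\ y) = 1 − 0.551 = 0.449
x /\ ~(y /\ y) = min(0.293, 0.449) = 0.293
~(x /\ ~(y /\ y)) = 1 − 0.293 = 0.707
x /\ x = min(0.293, 0.293) = 0.293
(x /\ x) /\ 0 = min(0.293, 0.000) = 0.000
~((x /\ x) /\ 0) = 1 − 0.000 = 1.000
~~((x /\ x) /\ 0) = 1 − 1.000 = 0.000
~~~((x /\ x) /\ 0) = 1 − 0.000 = 1.000
~(x /\ ~(y /\ y)) /\ ~~~((x /\ x) /\ 0) = min(0.707, 1.000) = 0.707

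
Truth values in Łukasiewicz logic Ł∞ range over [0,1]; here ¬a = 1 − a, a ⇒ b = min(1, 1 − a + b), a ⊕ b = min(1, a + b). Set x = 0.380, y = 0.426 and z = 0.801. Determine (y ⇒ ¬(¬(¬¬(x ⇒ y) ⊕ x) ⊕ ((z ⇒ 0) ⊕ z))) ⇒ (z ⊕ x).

1.000

x ⇒ y = min(1, 1 − 0.380 + 0.426) = min(1, 1.046) = 1.000
¬(x ⇒ y) = 1 − 1.000 = 0.000
¬¬(x ⇒ y) = 1 − 0.000 = 1.000
¬¬(x ⇒ y) ⊕ x = min(1, 1.000 + 0.380) = min(1, 1.380) = 1.000
¬(¬¬(x ⇒ y) ⊕ x) = 1 − 1.000 = 0.000
z ⇒ 0 = min(1, 1 − 0.801 + 0.000) = min(1, 0.199) = 0.199
(z ⇒ 0) ⊕ z = min(1, 0.199 + 0.801) = min(1, 1.000) = 1.000
¬(¬¬(x ⇒ y) ⊕ x) ⊕ ((z ⇒ 0) ⊕ z) = min(1, 0.000 + 1.000) = min(1, 1.000) = 1.000
¬(¬(¬¬(x ⇒ y) ⊕ x) ⊕ ((z ⇒ 0) ⊕ z)) = 1 − 1.000 = 0.000
y ⇒ ¬(¬(¬¬(x ⇒ y) ⊕ x) ⊕ ((z ⇒ 0) ⊕ z)) = min(1, 1 − 0.426 + 0.000) = min(1, 0.574) = 0.574
z ⊕ x = min(1, 0.801 + 0.380) = min(1, 1.181) = 1.000
(y ⇒ ¬(¬(¬¬(x ⇒ y) ⊕ x) ⊕ ((z ⇒ 0) ⊕ z))) ⇒ (z ⊕ x) = min(1, 1 − 0.574 + 1.000) = min(1, 1.426) = 1.000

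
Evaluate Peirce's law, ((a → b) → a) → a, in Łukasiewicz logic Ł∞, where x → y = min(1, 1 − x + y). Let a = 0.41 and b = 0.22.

0.81

a → b = min(1, 1 − 0.41 + 0.22) = min(1, 0.81) = 0.81
(a → b) → a = min(1, 1 − 0.81 + 0.41) = min(1, 0.60) = 0.60
((a → b) → a) → a = min(1, 1 − 0.60 + 0.41) = min(1, 0.81) = 0.81
(The value 0.81 < 1 shows this instance is not satisfied; not a Ł∞-tautology in general.)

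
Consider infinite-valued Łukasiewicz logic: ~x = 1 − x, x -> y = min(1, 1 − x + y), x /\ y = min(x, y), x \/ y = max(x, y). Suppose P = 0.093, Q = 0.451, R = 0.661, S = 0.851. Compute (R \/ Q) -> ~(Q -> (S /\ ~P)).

0.339

R \/ Q = max(0.661, 0.451) = 0.661
~P = 1 − 0.093 = 0.907
S /\ ~P = min(0.851, 0.907) = 0.851
Q -> (S /\ ~P) = min(1, 1 − 0.451 + 0.851) = min(1, 1.400) = 1.000
~(Q -> (S /\ ~P)) = 1 − 1.000 = 0.000
(R \/ Q) -> ~(Q -> (S /\ ~P)) = min(1, 1 − 0.661 + 0.000) = min(1, 0.339) = 0.339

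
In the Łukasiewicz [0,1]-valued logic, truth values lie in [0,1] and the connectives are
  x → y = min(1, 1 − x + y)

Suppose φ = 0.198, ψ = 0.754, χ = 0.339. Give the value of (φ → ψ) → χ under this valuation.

φ → ψ = min(1, 1 − 0.198 + 0.754) = min(1, 1.556) = 1.000
(φ → ψ) → χ = min(1, 1 − 1.000 + 0.339) = min(1, 0.339) = 0.339

0.339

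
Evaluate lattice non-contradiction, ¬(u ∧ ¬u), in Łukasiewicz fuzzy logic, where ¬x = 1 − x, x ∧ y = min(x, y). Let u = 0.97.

¬u = 1 − 0.97 = 0.03
u ∧ ¬u = min(0.97, 0.03) = 0.03
¬(u ∧ ¬u) = 1 − 0.03 = 0.97
(The value 0.97 < 1 shows this instance is not satisfied; not a Ł∞-tautology — its value is 1 − min(a, 1−a).)

0.97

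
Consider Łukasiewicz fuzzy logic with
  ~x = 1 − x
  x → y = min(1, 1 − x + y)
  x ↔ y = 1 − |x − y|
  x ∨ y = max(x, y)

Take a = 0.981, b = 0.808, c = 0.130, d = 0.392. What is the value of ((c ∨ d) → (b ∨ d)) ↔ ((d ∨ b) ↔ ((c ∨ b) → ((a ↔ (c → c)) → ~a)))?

0.422

c ∨ d = max(0.130, 0.392) = 0.392
b ∨ d = max(0.808, 0.392) = 0.808
(c ∨ d) → (b ∨ d) = min(1, 1 − 0.392 + 0.808) = min(1, 1.416) = 1.000
d ∨ b = max(0.392, 0.808) = 0.808
c ∨ b = max(0.130, 0.808) = 0.808
c → c = min(1, 1 − 0.130 + 0.130) = min(1, 1.000) = 1.000
a ↔ (c → c) = 1 − |0.981 − 1.000| = 1 − 0.019 = 0.981
~a = 1 − 0.981 = 0.019
(a ↔ (c → c)) → ~a = min(1, 1 − 0.981 + 0.019) = min(1, 0.038) = 0.038
(c ∨ b) → ((a ↔ (c → c)) → ~a) = min(1, 1 − 0.808 + 0.038) = min(1, 0.230) = 0.230
(d ∨ b) ↔ ((c ∨ b) → ((a ↔ (c → c)) → ~a)) = 1 − |0.808 − 0.230| = 1 − 0.578 = 0.422
((c ∨ d) → (b ∨ d)) ↔ ((d ∨ b) ↔ ((c ∨ b) → ((a ↔ (c → c)) → ~a))) = 1 − |1.000 − 0.422| = 1 − 0.578 = 0.422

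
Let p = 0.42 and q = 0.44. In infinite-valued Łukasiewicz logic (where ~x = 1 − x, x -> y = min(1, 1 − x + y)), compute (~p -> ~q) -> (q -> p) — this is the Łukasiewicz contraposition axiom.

1.00

~p = 1 − 0.42 = 0.58
~q = 1 − 0.44 = 0.56
~p -> ~q = min(1, 1 − 0.58 + 0.56) = min(1, 0.98) = 0.98
q -> p = min(1, 1 − 0.44 + 0.42) = min(1, 0.98) = 0.98
(~p -> ~q) -> (q -> p) = min(1, 1 − 0.98 + 0.98) = min(1, 1.00) = 1.00
(As expected: an axiom of Ł∞, always 1.)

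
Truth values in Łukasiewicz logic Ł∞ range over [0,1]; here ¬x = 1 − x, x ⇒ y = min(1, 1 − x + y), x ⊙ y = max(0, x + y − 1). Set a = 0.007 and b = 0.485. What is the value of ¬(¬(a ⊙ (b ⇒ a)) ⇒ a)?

0.993

b ⇒ a = min(1, 1 − 0.485 + 0.007) = min(1, 0.522) = 0.522
a ⊙ (b ⇒ a) = max(0, 0.007 + 0.522 − 1) = max(0, -0.471) = 0.000
¬(a ⊙ (b ⇒ a)) = 1 − 0.000 = 1.000
¬(a ⊙ (b ⇒ a)) ⇒ a = min(1, 1 − 1.000 + 0.007) = min(1, 0.007) = 0.007
¬(¬(a ⊙ (b ⇒ a)) ⇒ a) = 1 − 0.007 = 0.993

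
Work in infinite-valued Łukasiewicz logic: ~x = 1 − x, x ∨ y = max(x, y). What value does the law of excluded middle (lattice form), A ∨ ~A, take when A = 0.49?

~A = 1 − 0.49 = 0.51
A ∨ ~A = max(0.49, 0.51) = 0.51
(The value 0.51 < 1 shows this instance is not satisfied; not a Ł∞-tautology — its value is max(a, 1−a).)

0.51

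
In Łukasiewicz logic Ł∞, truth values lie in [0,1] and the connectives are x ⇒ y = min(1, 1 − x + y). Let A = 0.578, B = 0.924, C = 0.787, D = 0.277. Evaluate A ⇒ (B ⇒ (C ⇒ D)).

C ⇒ D = min(1, 1 − 0.787 + 0.277) = min(1, 0.490) = 0.490
B ⇒ (C ⇒ D) = min(1, 1 − 0.924 + 0.490) = min(1, 0.566) = 0.566
A ⇒ (B ⇒ (C ⇒ D)) = min(1, 1 − 0.578 + 0.566) = min(1, 0.988) = 0.988

0.988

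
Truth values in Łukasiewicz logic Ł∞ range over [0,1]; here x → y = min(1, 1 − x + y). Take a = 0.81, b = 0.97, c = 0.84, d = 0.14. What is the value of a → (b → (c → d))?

0.52

c → d = min(1, 1 − 0.84 + 0.14) = min(1, 0.30) = 0.30
b → (c → d) = min(1, 1 − 0.97 + 0.30) = min(1, 0.33) = 0.33
a → (b → (c → d)) = min(1, 1 − 0.81 + 0.33) = min(1, 0.52) = 0.52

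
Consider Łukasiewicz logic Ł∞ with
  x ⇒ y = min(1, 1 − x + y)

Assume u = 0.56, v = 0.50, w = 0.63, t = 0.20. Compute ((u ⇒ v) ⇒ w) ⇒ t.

u ⇒ v = min(1, 1 − 0.56 + 0.50) = min(1, 0.94) = 0.94
(u ⇒ v) ⇒ w = min(1, 1 − 0.94 + 0.63) = min(1, 0.69) = 0.69
((u ⇒ v) ⇒ w) ⇒ t = min(1, 1 − 0.69 + 0.20) = min(1, 0.51) = 0.51

0.51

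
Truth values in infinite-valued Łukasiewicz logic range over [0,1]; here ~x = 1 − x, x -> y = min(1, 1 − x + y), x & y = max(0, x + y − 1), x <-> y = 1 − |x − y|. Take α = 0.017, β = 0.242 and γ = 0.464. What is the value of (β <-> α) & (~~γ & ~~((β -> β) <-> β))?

0.000

β <-> α = 1 − |0.242 − 0.017| = 1 − 0.225 = 0.775
~γ = 1 − 0.464 = 0.536
~~γ = 1 − 0.536 = 0.464
β -> β = min(1, 1 − 0.242 + 0.242) = min(1, 1.000) = 1.000
(β -> β) <-> β = 1 − |1.000 − 0.242| = 1 − 0.758 = 0.242
~((β -> β) <-> β) = 1 − 0.242 = 0.758
~~((β -> β) <-> β) = 1 − 0.758 = 0.242
~~γ & ~~((β -> β) <-> β) = max(0, 0.464 + 0.242 − 1) = max(0, -0.294) = 0.000
(β <-> α) & (~~γ & ~~((β -> β) <-> β)) = max(0, 0.775 + 0.000 − 1) = max(0, -0.225) = 0.000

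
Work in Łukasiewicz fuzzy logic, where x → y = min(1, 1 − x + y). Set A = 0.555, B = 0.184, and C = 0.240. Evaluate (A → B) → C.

0.611

A → B = min(1, 1 − 0.555 + 0.184) = min(1, 0.629) = 0.629
(A → B) → C = min(1, 1 − 0.629 + 0.240) = min(1, 0.611) = 0.611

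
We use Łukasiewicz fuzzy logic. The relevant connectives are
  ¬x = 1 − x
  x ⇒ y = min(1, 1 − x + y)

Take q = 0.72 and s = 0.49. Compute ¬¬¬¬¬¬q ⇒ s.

0.77

¬q = 1 − 0.72 = 0.28
¬¬q = 1 − 0.28 = 0.72
¬¬¬q = 1 − 0.72 = 0.28
¬¬¬¬q = 1 − 0.28 = 0.72
¬¬¬¬¬q = 1 − 0.72 = 0.28
¬¬¬¬¬¬q = 1 − 0.28 = 0.72
¬¬¬¬¬¬q ⇒ s = min(1, 1 − 0.72 + 0.49) = min(1, 0.77) = 0.77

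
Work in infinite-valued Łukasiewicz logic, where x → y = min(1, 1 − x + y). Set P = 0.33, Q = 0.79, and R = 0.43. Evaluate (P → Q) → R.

P → Q = min(1, 1 − 0.33 + 0.79) = min(1, 1.46) = 1.00
(P → Q) → R = min(1, 1 − 1.00 + 0.43) = min(1, 0.43) = 0.43

0.43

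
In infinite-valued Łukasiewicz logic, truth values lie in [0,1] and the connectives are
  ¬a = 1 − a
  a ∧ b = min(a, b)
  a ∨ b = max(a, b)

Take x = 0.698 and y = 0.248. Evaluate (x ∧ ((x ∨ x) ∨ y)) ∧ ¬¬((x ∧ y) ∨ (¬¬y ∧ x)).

x ∨ x = max(0.698, 0.698) = 0.698
(x ∨ x) ∨ y = max(0.698, 0.248) = 0.698
x ∧ ((x ∨ x) ∨ y) = min(0.698, 0.698) = 0.698
x ∧ y = min(0.698, 0.248) = 0.248
¬y = 1 − 0.248 = 0.752
¬¬y = 1 − 0.752 = 0.248
¬¬y ∧ x = min(0.248, 0.698) = 0.248
(x ∧ y) ∨ (¬¬y ∧ x) = max(0.248, 0.248) = 0.248
¬((x ∧ y) ∨ (¬¬y ∧ x)) = 1 − 0.248 = 0.752
¬¬((x ∧ y) ∨ (¬¬y ∧ x)) = 1 − 0.752 = 0.248
(x ∧ ((x ∨ x) ∨ y)) ∧ ¬¬((x ∧ y) ∨ (¬¬y ∧ x)) = min(0.698, 0.248) = 0.248

0.248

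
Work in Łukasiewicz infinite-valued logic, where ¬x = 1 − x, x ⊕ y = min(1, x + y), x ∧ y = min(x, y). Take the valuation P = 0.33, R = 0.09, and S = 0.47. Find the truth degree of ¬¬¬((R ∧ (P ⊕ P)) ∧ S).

0.91

P ⊕ P = min(1, 0.33 + 0.33) = min(1, 0.66) = 0.66
R ∧ (P ⊕ P) = min(0.09, 0.66) = 0.09
(R ∧ (P ⊕ P)) ∧ S = min(0.09, 0.47) = 0.09
¬((R ∧ (P ⊕ P)) ∧ S) = 1 − 0.09 = 0.91
¬¬((R ∧ (P ⊕ P)) ∧ S) = 1 − 0.91 = 0.09
¬¬¬((R ∧ (P ⊕ P)) ∧ S) = 1 − 0.09 = 0.91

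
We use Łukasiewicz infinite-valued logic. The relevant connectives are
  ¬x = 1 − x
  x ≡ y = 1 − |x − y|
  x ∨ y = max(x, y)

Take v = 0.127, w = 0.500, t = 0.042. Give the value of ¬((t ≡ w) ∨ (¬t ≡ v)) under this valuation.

0.458

t ≡ w = 1 − |0.042 − 0.500| = 1 − 0.458 = 0.542
¬t = 1 − 0.042 = 0.958
¬t ≡ v = 1 − |0.958 − 0.127| = 1 − 0.831 = 0.169
(t ≡ w) ∨ (¬t ≡ v) = max(0.542, 0.169) = 0.542
¬((t ≡ w) ∨ (¬t ≡ v)) = 1 − 0.542 = 0.458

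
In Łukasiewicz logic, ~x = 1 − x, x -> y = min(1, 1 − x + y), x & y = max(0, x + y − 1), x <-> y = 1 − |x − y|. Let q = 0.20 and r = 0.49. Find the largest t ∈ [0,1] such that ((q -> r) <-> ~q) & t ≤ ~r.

0.71

q -> r = min(1, 1 − 0.20 + 0.49) = min(1, 1.29) = 1.00
~q = 1 − 0.20 = 0.80
(q -> r) <-> ~q = 1 − |1.00 − 0.80| = 1 − 0.20 = 0.80
So the left factor is (q -> r) <-> ~q = 0.80.
~r = 1 − 0.49 = 0.51
So the right-hand bound is ~r = 0.51.
The residuum of the Łukasiewicz t-norm gives the supremum: min(1, 1 − 0.80 + 0.51).
1 − 0.80 + 0.51 = 0.71, so t = min(1, 0.71) = 0.71.
Check: 0.80 & 0.71 = max(0, 0.51) = 0.51 ≤ 0.51.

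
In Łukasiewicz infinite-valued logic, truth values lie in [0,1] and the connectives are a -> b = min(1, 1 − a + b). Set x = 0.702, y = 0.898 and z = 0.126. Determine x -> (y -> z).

0.526

y -> z = min(1, 1 − 0.898 + 0.126) = min(1, 0.228) = 0.228
x -> (y -> z) = min(1, 1 − 0.702 + 0.228) = min(1, 0.526) = 0.526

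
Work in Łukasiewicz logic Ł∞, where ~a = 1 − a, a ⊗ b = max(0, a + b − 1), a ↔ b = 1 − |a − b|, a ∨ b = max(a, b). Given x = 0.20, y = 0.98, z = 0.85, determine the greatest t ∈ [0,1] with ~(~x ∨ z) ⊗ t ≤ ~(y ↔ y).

~x = 1 − 0.20 = 0.80
~x ∨ z = max(0.80, 0.85) = 0.85
~(~x ∨ z) = 1 − 0.85 = 0.15
So the left factor is ~(~x ∨ z) = 0.15.
y ↔ y = 1 − |0.98 − 0.98| = 1 − 0.00 = 1.00
~(y ↔ y) = 1 − 1.00 = 0.00
So the right-hand bound is ~(y ↔ y) = 0.00.
The residuum of the Łukasiewicz t-norm gives the supremum: min(1, 1 − 0.15 + 0.00).
1 − 0.15 + 0.00 = 0.85, so t = min(1, 0.85) = 0.85.
Check: 0.15 ⊗ 0.85 = max(0, 0.00) = 0.00 ≤ 0.00.

0.85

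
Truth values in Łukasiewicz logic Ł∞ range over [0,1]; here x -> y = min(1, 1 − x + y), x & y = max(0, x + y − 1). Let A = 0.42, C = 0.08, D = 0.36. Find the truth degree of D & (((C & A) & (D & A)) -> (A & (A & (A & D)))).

C & A = max(0, 0.08 + 0.42 − 1) = max(0, -0.50) = 0.00
D & A = max(0, 0.36 + 0.42 − 1) = max(0, -0.22) = 0.00
(C & A) & (D & A) = max(0, 0.00 + 0.00 − 1) = max(0, -1.00) = 0.00
A & D = max(0, 0.42 + 0.36 − 1) = max(0, -0.22) = 0.00
A & (A & D) = max(0, 0.42 + 0.00 − 1) = max(0, -0.58) = 0.00
A & (A & (A & D)) = max(0, 0.42 + 0.00 − 1) = max(0, -0.58) = 0.00
((C & A) & (D & A)) -> (A & (A & (A & D))) = min(1, 1 − 0.00 + 0.00) = min(1, 1.00) = 1.00
D & (((C & A) & (D & A)) -> (A & (A & (A & D)))) = max(0, 0.36 + 1.00 − 1) = max(0, 0.36) = 0.36

0.36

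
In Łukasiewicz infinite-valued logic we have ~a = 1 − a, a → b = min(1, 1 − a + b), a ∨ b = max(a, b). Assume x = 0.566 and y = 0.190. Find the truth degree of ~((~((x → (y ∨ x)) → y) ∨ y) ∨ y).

0.190

y ∨ x = max(0.190, 0.566) = 0.566
x → (y ∨ x) = min(1, 1 − 0.566 + 0.566) = min(1, 1.000) = 1.000
(x → (y ∨ x)) → y = min(1, 1 − 1.000 + 0.190) = min(1, 0.190) = 0.190
~((x → (y ∨ x)) → y) = 1 − 0.190 = 0.810
~((x → (y ∨ x)) → y) ∨ y = max(0.810, 0.190) = 0.810
(~((x → (y ∨ x)) → y) ∨ y) ∨ y = max(0.810, 0.190) = 0.810
~((~((x → (y ∨ x)) → y) ∨ y) ∨ y) = 1 − 0.810 = 0.190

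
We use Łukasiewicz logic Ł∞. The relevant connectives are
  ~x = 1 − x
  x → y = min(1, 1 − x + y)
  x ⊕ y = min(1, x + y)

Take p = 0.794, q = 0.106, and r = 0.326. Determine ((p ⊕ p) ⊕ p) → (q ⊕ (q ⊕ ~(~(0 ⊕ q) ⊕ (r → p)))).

0.212

p ⊕ p = min(1, 0.794 + 0.794) = min(1, 1.588) = 1.000
(p ⊕ p) ⊕ p = min(1, 1.000 + 0.794) = min(1, 1.794) = 1.000
0 ⊕ q = min(1, 0.000 + 0.106) = min(1, 0.106) = 0.106
~(0 ⊕ q) = 1 − 0.106 = 0.894
r → p = min(1, 1 − 0.326 + 0.794) = min(1, 1.468) = 1.000
~(0 ⊕ q) ⊕ (r → p) = min(1, 0.894 + 1.000) = min(1, 1.894) = 1.000
~(~(0 ⊕ q) ⊕ (r → p)) = 1 − 1.000 = 0.000
q ⊕ ~(~(0 ⊕ q) ⊕ (r → p)) = min(1, 0.106 + 0.000) = min(1, 0.106) = 0.106
q ⊕ (q ⊕ ~(~(0 ⊕ q) ⊕ (r → p))) = min(1, 0.106 + 0.106) = min(1, 0.212) = 0.212
((p ⊕ p) ⊕ p) → (q ⊕ (q ⊕ ~(~(0 ⊕ q) ⊕ (r → p)))) = min(1, 1 − 1.000 + 0.212) = min(1, 0.212) = 0.212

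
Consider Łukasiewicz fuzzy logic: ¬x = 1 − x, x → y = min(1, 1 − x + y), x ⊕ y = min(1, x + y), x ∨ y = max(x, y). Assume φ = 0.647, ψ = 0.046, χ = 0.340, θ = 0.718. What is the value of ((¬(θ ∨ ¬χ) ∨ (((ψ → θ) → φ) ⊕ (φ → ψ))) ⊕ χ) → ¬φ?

¬χ = 1 − 0.340 = 0.660
θ ∨ ¬χ = max(0.718, 0.660) = 0.718
¬(θ ∨ ¬χ) = 1 − 0.718 = 0.282
ψ → θ = min(1, 1 − 0.046 + 0.718) = min(1, 1.672) = 1.000
(ψ → θ) → φ = min(1, 1 − 1.000 + 0.647) = min(1, 0.647) = 0.647
φ → ψ = min(1, 1 − 0.647 + 0.046) = min(1, 0.399) = 0.399
((ψ → θ) → φ) ⊕ (φ → ψ) = min(1, 0.647 + 0.399) = min(1, 1.046) = 1.000
¬(θ ∨ ¬χ) ∨ (((ψ → θ) → φ) ⊕ (φ → ψ)) = max(0.282, 1.000) = 1.000
(¬(θ ∨ ¬χ) ∨ (((ψ → θ) → φ) ⊕ (φ → ψ))) ⊕ χ = min(1, 1.000 + 0.340) = min(1, 1.340) = 1.000
¬φ = 1 − 0.647 = 0.353
((¬(θ ∨ ¬χ) ∨ (((ψ → θ) → φ) ⊕ (φ → ψ))) ⊕ χ) → ¬φ = min(1, 1 − 1.000 + 0.353) = min(1, 0.353) = 0.353

0.353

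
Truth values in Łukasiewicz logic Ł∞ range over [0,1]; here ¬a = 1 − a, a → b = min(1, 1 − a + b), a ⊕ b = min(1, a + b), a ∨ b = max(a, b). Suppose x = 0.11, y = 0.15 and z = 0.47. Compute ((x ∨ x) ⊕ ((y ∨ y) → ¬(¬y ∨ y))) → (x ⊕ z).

0.58

x ∨ x = max(0.11, 0.11) = 0.11
y ∨ y = max(0.15, 0.15) = 0.15
¬y = 1 − 0.15 = 0.85
¬y ∨ y = max(0.85, 0.15) = 0.85
¬(¬y ∨ y) = 1 − 0.85 = 0.15
(y ∨ y) → ¬(¬y ∨ y) = min(1, 1 − 0.15 + 0.15) = min(1, 1.00) = 1.00
(x ∨ x) ⊕ ((y ∨ y) → ¬(¬y ∨ y)) = min(1, 0.11 + 1.00) = min(1, 1.11) = 1.00
x ⊕ z = min(1, 0.11 + 0.47) = min(1, 0.58) = 0.58
((x ∨ x) ⊕ ((y ∨ y) → ¬(¬y ∨ y))) → (x ⊕ z) = min(1, 1 − 1.00 + 0.58) = min(1, 0.58) = 0.58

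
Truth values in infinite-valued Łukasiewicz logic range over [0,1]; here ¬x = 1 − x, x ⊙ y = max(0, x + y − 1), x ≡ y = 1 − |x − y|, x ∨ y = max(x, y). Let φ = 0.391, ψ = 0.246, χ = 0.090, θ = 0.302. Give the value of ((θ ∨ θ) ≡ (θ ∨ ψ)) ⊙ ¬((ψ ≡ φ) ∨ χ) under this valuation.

0.145

θ ∨ θ = max(0.302, 0.302) = 0.302
θ ∨ ψ = max(0.302, 0.246) = 0.302
(θ ∨ θ) ≡ (θ ∨ ψ) = 1 − |0.302 − 0.302| = 1 − 0.000 = 1.000
ψ ≡ φ = 1 − |0.246 − 0.391| = 1 − 0.145 = 0.855
(ψ ≡ φ) ∨ χ = max(0.855, 0.090) = 0.855
¬((ψ ≡ φ) ∨ χ) = 1 − 0.855 = 0.145
((θ ∨ θ) ≡ (θ ∨ ψ)) ⊙ ¬((ψ ≡ φ) ∨ χ) = max(0, 1.000 + 0.145 − 1) = max(0, 0.145) = 0.145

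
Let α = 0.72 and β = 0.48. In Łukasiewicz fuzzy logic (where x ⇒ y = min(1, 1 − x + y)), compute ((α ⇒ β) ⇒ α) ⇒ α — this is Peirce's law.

0.76

α ⇒ β = min(1, 1 − 0.72 + 0.48) = min(1, 0.76) = 0.76
(α ⇒ β) ⇒ α = min(1, 1 − 0.76 + 0.72) = min(1, 0.96) = 0.96
((α ⇒ β) ⇒ α) ⇒ α = min(1, 1 − 0.96 + 0.72) = min(1, 0.76) = 0.76
(The value 0.76 < 1 shows this instance is not satisfied; not a Ł∞-tautology in general.)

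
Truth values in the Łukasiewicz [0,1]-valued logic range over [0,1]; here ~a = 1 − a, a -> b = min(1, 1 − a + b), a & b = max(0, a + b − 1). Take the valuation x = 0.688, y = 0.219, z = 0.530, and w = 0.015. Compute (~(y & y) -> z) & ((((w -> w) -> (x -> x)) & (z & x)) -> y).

y & y = max(0, 0.219 + 0.219 − 1) = max(0, -0.562) = 0.000
~(y & y) = 1 − 0.000 = 1.000
~(y & y) -> z = min(1, 1 − 1.000 + 0.530) = min(1, 0.530) = 0.530
w -> w = min(1, 1 − 0.015 + 0.015) = min(1, 1.000) = 1.000
x -> x = min(1, 1 − 0.688 + 0.688) = min(1, 1.000) = 1.000
(w -> w) -> (x -> x) = min(1, 1 − 1.000 + 1.000) = min(1, 1.000) = 1.000
z & x = max(0, 0.530 + 0.688 − 1) = max(0, 0.218) = 0.218
((w -> w) -> (x -> x)) & (z & x) = max(0, 1.000 + 0.218 − 1) = max(0, 0.218) = 0.218
(((w -> w) -> (x -> x)) & (z & x)) -> y = min(1, 1 − 0.218 + 0.219) = min(1, 1.001) = 1.000
(~(y & y) -> z) & ((((w -> w) -> (x -> x)) & (z & x)) -> y) = max(0, 0.530 + 1.000 − 1) = max(0, 0.530) = 0.530

0.530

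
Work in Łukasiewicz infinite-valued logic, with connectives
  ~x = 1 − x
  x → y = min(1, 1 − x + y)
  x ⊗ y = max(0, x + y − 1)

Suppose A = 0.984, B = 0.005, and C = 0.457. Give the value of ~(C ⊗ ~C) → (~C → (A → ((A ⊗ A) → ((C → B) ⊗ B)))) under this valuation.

~C = 1 − 0.457 = 0.543
C ⊗ ~C = max(0, 0.457 + 0.543 − 1) = max(0, 0.000) = 0.000
~(C ⊗ ~C) = 1 − 0.000 = 1.000
A ⊗ A = max(0, 0.984 + 0.984 − 1) = max(0, 0.968) = 0.968
C → B = min(1, 1 − 0.457 + 0.005) = min(1, 0.548) = 0.548
(C → B) ⊗ B = max(0, 0.548 + 0.005 − 1) = max(0, -0.447) = 0.000
(A ⊗ A) → ((C → B) ⊗ B) = min(1, 1 − 0.968 + 0.000) = min(1, 0.032) = 0.032
A → ((A ⊗ A) → ((C → B) ⊗ B)) = min(1, 1 − 0.984 + 0.032) = min(1, 0.048) = 0.048
~C → (A → ((A ⊗ A) → ((C → B) ⊗ B))) = min(1, 1 − 0.543 + 0.048) = min(1, 0.505) = 0.505
~(C ⊗ ~C) → (~C → (A → ((A ⊗ A) → ((C → B) ⊗ B)))) = min(1, 1 − 1.000 + 0.505) = min(1, 0.505) = 0.505

0.505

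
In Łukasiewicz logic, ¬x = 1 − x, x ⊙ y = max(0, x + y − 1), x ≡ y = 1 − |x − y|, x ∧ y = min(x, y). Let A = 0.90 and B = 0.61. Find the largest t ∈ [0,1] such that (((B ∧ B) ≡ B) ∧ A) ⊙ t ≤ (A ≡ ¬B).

B ∧ B = min(0.61, 0.61) = 0.61
(B ∧ B) ≡ B = 1 − |0.61 − 0.61| = 1 − 0.00 = 1.00
((B ∧ B) ≡ B) ∧ A = min(1.00, 0.90) = 0.90
So the left factor is ((B ∧ B) ≡ B) ∧ A = 0.90.
¬B = 1 − 0.61 = 0.39
A ≡ ¬B = 1 − |0.90 − 0.39| = 1 − 0.51 = 0.49
So the right-hand bound is A ≡ ¬B = 0.49.
The residuum of the Łukasiewicz t-norm gives the supremum: min(1, 1 − 0.90 + 0.49).
1 − 0.90 + 0.49 = 0.59, so t = min(1, 0.59) = 0.59.
Check: 0.90 ⊙ 0.59 = max(0, 0.49) = 0.49 ≤ 0.49.

0.59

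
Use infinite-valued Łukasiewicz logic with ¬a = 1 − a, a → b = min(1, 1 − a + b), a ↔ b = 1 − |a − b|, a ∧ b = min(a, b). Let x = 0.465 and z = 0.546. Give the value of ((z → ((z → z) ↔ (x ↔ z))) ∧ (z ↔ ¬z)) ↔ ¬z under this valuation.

0.546

z → z = min(1, 1 − 0.546 + 0.546) = min(1, 1.000) = 1.000
x ↔ z = 1 − |0.465 − 0.546| = 1 − 0.081 = 0.919
(z → z) ↔ (x ↔ z) = 1 − |1.000 − 0.919| = 1 − 0.081 = 0.919
z → ((z → z) ↔ (x ↔ z)) = min(1, 1 − 0.546 + 0.919) = min(1, 1.373) = 1.000
¬z = 1 − 0.546 = 0.454
z ↔ ¬z = 1 − |0.546 − 0.454| = 1 − 0.092 = 0.908
(z → ((z → z) ↔ (x ↔ z))) ∧ (z ↔ ¬z) = min(1.000, 0.908) = 0.908
((z → ((z → z) ↔ (x ↔ z))) ∧ (z ↔ ¬z)) ↔ ¬z = 1 − |0.908 − 0.454| = 1 − 0.454 = 0.546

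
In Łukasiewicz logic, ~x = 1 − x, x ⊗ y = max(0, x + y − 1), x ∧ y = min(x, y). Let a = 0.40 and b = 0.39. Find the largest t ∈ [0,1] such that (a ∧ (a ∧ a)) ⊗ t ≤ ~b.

1.00

a ∧ a = min(0.40, 0.40) = 0.40
a ∧ (a ∧ a) = min(0.40, 0.40) = 0.40
So the left factor is a ∧ (a ∧ a) = 0.40.
~b = 1 − 0.39 = 0.61
So the right-hand bound is ~b = 0.61.
The residuum of the Łukasiewicz t-norm gives the supremum: min(1, 1 − 0.40 + 0.61).
1 − 0.40 + 0.61 = 1.21, so t = min(1, 1.21) = 1.00.
Check: 0.40 ⊗ 1.00 = max(0, 0.40) = 0.40 ≤ 0.61.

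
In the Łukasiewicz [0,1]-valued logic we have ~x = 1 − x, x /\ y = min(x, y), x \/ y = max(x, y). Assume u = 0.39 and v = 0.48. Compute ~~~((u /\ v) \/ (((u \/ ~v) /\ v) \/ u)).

0.52

u /\ v = min(0.39, 0.48) = 0.39
~v = 1 − 0.48 = 0.52
u \/ ~v = max(0.39, 0.52) = 0.52
(u \/ ~v) /\ v = min(0.52, 0.48) = 0.48
((u \/ ~v) /\ v) \/ u = max(0.48, 0.39) = 0.48
(u /\ v) \/ (((u \/ ~v) /\ v) \/ u) = max(0.39, 0.48) = 0.48
~((u /\ v) \/ (((u \/ ~v) /\ v) \/ u)) = 1 − 0.48 = 0.52
~~((u /\ v) \/ (((u \/ ~v) /\ v) \/ u)) = 1 − 0.52 = 0.48
~~~((u /\ v) \/ (((u \/ ~v) /\ v) \/ u)) = 1 − 0.48 = 0.52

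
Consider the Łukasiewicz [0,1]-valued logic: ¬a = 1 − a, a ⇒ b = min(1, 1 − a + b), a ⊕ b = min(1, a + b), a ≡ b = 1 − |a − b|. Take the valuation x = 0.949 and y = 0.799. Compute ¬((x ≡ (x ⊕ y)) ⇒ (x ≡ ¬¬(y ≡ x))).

x ⊕ y = min(1, 0.949 + 0.799) = min(1, 1.748) = 1.000
x ≡ (x ⊕ y) = 1 − |0.949 − 1.000| = 1 − 0.051 = 0.949
y ≡ x = 1 − |0.799 − 0.949| = 1 − 0.150 = 0.850
¬(y ≡ x) = 1 − 0.850 = 0.150
¬¬(y ≡ x) = 1 − 0.150 = 0.850
x ≡ ¬¬(y ≡ x) = 1 − |0.949 − 0.850| = 1 − 0.099 = 0.901
(x ≡ (x ⊕ y)) ⇒ (x ≡ ¬¬(y ≡ x)) = min(1, 1 − 0.949 + 0.901) = min(1, 0.952) = 0.952
¬((x ≡ (x ⊕ y)) ⇒ (x ≡ ¬¬(y ≡ x))) = 1 − 0.952 = 0.048

0.048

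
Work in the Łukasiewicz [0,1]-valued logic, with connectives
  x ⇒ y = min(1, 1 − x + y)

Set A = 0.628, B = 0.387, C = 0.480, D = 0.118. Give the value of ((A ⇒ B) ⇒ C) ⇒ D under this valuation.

0.397

A ⇒ B = min(1, 1 − 0.628 + 0.387) = min(1, 0.759) = 0.759
(A ⇒ B) ⇒ C = min(1, 1 − 0.759 + 0.480) = min(1, 0.721) = 0.721
((A ⇒ B) ⇒ C) ⇒ D = min(1, 1 − 0.721 + 0.118) = min(1, 0.397) = 0.397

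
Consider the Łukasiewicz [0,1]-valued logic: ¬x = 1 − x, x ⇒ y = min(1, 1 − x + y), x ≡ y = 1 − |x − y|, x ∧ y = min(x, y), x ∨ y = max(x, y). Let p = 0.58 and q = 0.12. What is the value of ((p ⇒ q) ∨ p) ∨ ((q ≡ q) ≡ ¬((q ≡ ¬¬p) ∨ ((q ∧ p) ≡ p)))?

p ⇒ q = min(1, 1 − 0.58 + 0.12) = min(1, 0.54) = 0.54
(p ⇒ q) ∨ p = max(0.54, 0.58) = 0.58
q ≡ q = 1 − |0.12 − 0.12| = 1 − 0.00 = 1.00
¬p = 1 − 0.58 = 0.42
¬¬p = 1 − 0.42 = 0.58
q ≡ ¬¬p = 1 − |0.12 − 0.58| = 1 − 0.46 = 0.54
q ∧ p = min(0.12, 0.58) = 0.12
(q ∧ p) ≡ p = 1 − |0.12 − 0.58| = 1 − 0.46 = 0.54
(q ≡ ¬¬p) ∨ ((q ∧ p) ≡ p) = max(0.54, 0.54) = 0.54
¬((q ≡ ¬¬p) ∨ ((q ∧ p) ≡ p)) = 1 − 0.54 = 0.46
(q ≡ q) ≡ ¬((q ≡ ¬¬p) ∨ ((q ∧ p) ≡ p)) = 1 − |1.00 − 0.46| = 1 − 0.54 = 0.46
((p ⇒ q) ∨ p) ∨ ((q ≡ q) ≡ ¬((q ≡ ¬¬p) ∨ ((q ∧ p) ≡ p))) = max(0.58, 0.46) = 0.58

0.58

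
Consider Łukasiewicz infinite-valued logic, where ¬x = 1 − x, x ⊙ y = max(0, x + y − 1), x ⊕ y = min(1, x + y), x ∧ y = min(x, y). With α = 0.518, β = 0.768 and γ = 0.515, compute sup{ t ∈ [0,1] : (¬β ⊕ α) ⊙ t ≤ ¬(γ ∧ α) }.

¬β = 1 − 0.768 = 0.232
¬β ⊕ α = min(1, 0.232 + 0.518) = min(1, 0.750) = 0.750
So the left factor is ¬β ⊕ α = 0.750.
γ ∧ α = min(0.515, 0.518) = 0.515
¬(γ ∧ α) = 1 − 0.515 = 0.485
So the right-hand bound is ¬(γ ∧ α) = 0.485.
The residuum of the Łukasiewicz t-norm gives the supremum: min(1, 1 − 0.750 + 0.485).
1 − 0.750 + 0.485 = 0.735, so t = min(1, 0.735) = 0.735.
Check: 0.750 ⊙ 0.735 = max(0, 0.485) = 0.485 ≤ 0.485.

0.735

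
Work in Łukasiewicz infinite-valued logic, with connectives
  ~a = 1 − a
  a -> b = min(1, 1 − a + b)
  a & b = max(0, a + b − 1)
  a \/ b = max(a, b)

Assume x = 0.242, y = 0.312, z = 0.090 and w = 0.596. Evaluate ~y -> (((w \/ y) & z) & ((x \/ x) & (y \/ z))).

0.312

~y = 1 − 0.312 = 0.688
w \/ y = max(0.596, 0.312) = 0.596
(w \/ y) & z = max(0, 0.596 + 0.090 − 1) = max(0, -0.314) = 0.000
x \/ x = max(0.242, 0.242) = 0.242
y \/ z = max(0.312, 0.090) = 0.312
(x \/ x) & (y \/ z) = max(0, 0.242 + 0.312 − 1) = max(0, -0.446) = 0.000
((w \/ y) & z) & ((x \/ x) & (y \/ z)) = max(0, 0.000 + 0.000 − 1) = max(0, -1.000) = 0.000
~y -> (((w \/ y) & z) & ((x \/ x) & (y \/ z))) = min(1, 1 − 0.688 + 0.000) = min(1, 0.312) = 0.312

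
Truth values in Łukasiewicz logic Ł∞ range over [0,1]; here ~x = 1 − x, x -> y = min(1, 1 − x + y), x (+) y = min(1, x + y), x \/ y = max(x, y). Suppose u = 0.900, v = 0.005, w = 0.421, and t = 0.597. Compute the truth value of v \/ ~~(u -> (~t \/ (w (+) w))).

0.942

~t = 1 − 0.597 = 0.403
w (+) w = min(1, 0.421 + 0.421) = min(1, 0.842) = 0.842
~t \/ (w (+) w) = max(0.403, 0.842) = 0.842
u -> (~t \/ (w (+) w)) = min(1, 1 − 0.900 + 0.842) = min(1, 0.942) = 0.942
~(u -> (~t \/ (w (+) w))) = 1 − 0.942 = 0.058
~~(u -> (~t \/ (w (+) w))) = 1 − 0.058 = 0.942
v \/ ~~(u -> (~t \/ (w (+) w))) = max(0.005, 0.942) = 0.942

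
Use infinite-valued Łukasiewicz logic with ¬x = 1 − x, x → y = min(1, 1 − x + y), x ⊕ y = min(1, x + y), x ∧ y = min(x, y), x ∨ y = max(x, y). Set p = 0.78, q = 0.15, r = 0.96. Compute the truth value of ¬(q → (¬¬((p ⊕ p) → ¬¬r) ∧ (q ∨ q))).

p ⊕ p = min(1, 0.78 + 0.78) = min(1, 1.56) = 1.00
¬r = 1 − 0.96 = 0.04
¬¬r = 1 − 0.04 = 0.96
(p ⊕ p) → ¬¬r = min(1, 1 − 1.00 + 0.96) = min(1, 0.96) = 0.96
¬((p ⊕ p) → ¬¬r) = 1 − 0.96 = 0.04
¬¬((p ⊕ p) → ¬¬r) = 1 − 0.04 = 0.96
q ∨ q = max(0.15, 0.15) = 0.15
¬¬((p ⊕ p) → ¬¬r) ∧ (q ∨ q) = min(0.96, 0.15) = 0.15
q → (¬¬((p ⊕ p) → ¬¬r) ∧ (q ∨ q)) = min(1, 1 − 0.15 + 0.15) = min(1, 1.00) = 1.00
¬(q → (¬¬((p ⊕ p) → ¬¬r) ∧ (q ∨ q))) = 1 − 1.00 = 0.00

0.00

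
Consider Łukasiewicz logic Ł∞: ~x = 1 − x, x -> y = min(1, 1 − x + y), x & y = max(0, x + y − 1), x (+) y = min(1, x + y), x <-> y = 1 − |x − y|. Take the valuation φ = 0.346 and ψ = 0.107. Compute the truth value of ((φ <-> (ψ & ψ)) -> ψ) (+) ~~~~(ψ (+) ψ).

0.667

ψ & ψ = max(0, 0.107 + 0.107 − 1) = max(0, -0.786) = 0.000
φ <-> (ψ & ψ) = 1 − |0.346 − 0.000| = 1 − 0.346 = 0.654
(φ <-> (ψ & ψ)) -> ψ = min(1, 1 − 0.654 + 0.107) = min(1, 0.453) = 0.453
ψ (+) ψ = min(1, 0.107 + 0.107) = min(1, 0.214) = 0.214
~(ψ (+) ψ) = 1 − 0.214 = 0.786
~~(ψ (+) ψ) = 1 − 0.786 = 0.214
~~~(ψ (+) ψ) = 1 − 0.214 = 0.786
~~~~(ψ (+) ψ) = 1 − 0.786 = 0.214
((φ <-> (ψ & ψ)) -> ψ) (+) ~~~~(ψ (+) ψ) = min(1, 0.453 + 0.214) = min(1, 0.667) = 0.667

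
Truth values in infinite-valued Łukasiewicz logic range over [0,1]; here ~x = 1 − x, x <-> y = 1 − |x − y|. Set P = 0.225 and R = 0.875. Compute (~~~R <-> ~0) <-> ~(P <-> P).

0.875

~R = 1 − 0.875 = 0.125
~~R = 1 − 0.125 = 0.875
~~~R = 1 − 0.875 = 0.125
~0 = 1 − 0.000 = 1.000
~~~R <-> ~0 = 1 − |0.125 − 1.000| = 1 − 0.875 = 0.125
P <-> P = 1 − |0.225 − 0.225| = 1 − 0.000 = 1.000
~(P <-> P) = 1 − 1.000 = 0.000
(~~~R <-> ~0) <-> ~(P <-> P) = 1 − |0.125 − 0.000| = 1 − 0.125 = 0.875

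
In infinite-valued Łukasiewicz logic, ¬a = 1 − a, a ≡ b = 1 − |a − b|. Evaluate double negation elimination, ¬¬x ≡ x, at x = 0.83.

1.00

¬x = 1 − 0.83 = 0.17
¬¬x = 1 − 0.17 = 0.83
¬¬x ≡ x = 1 − |0.83 − 0.83| = 1 − 0.00 = 1.00
(As expected: always 1 in Ł∞ since negation is involutive.)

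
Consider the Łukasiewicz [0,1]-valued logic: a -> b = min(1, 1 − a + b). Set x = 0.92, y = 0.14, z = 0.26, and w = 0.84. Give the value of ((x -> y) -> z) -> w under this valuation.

x -> y = min(1, 1 − 0.92 + 0.14) = min(1, 0.22) = 0.22
(x -> y) -> z = min(1, 1 − 0.22 + 0.26) = min(1, 1.04) = 1.00
((x -> y) -> z) -> w = min(1, 1 − 1.00 + 0.84) = min(1, 0.84) = 0.84

0.84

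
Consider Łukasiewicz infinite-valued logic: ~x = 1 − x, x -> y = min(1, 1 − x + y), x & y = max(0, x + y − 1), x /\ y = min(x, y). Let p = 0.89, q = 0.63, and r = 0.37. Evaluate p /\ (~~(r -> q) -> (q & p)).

r -> q = min(1, 1 − 0.37 + 0.63) = min(1, 1.26) = 1.00
~(r -> q) = 1 − 1.00 = 0.00
~~(r -> q) = 1 − 0.00 = 1.00
q & p = max(0, 0.63 + 0.89 − 1) = max(0, 0.52) = 0.52
~~(r -> q) -> (q & p) = min(1, 1 − 1.00 + 0.52) = min(1, 0.52) = 0.52
p /\ (~~(r -> q) -> (q & p)) = min(0.89, 0.52) = 0.52

0.52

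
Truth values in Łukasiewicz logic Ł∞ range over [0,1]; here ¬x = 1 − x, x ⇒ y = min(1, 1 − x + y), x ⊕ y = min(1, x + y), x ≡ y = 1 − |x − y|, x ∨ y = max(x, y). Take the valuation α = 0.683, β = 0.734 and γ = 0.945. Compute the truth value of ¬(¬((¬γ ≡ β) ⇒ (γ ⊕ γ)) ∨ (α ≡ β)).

0.051

¬γ = 1 − 0.945 = 0.055
¬γ ≡ β = 1 − |0.055 − 0.734| = 1 − 0.679 = 0.321
γ ⊕ γ = min(1, 0.945 + 0.945) = min(1, 1.890) = 1.000
(¬γ ≡ β) ⇒ (γ ⊕ γ) = min(1, 1 − 0.321 + 1.000) = min(1, 1.679) = 1.000
¬((¬γ ≡ β) ⇒ (γ ⊕ γ)) = 1 − 1.000 = 0.000
α ≡ β = 1 − |0.683 − 0.734| = 1 − 0.051 = 0.949
¬((¬γ ≡ β) ⇒ (γ ⊕ γ)) ∨ (α ≡ β) = max(0.000, 0.949) = 0.949
¬(¬((¬γ ≡ β) ⇒ (γ ⊕ γ)) ∨ (α ≡ β)) = 1 − 0.949 = 0.051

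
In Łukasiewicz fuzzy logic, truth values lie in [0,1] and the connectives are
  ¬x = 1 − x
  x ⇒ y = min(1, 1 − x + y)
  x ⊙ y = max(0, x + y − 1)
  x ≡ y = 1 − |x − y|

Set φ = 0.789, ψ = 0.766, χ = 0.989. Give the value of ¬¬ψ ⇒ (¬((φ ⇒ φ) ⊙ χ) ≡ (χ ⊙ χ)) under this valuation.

0.267

¬ψ = 1 − 0.766 = 0.234
¬¬ψ = 1 − 0.234 = 0.766
φ ⇒ φ = min(1, 1 − 0.789 + 0.789) = min(1, 1.000) = 1.000
(φ ⇒ φ) ⊙ χ = max(0, 1.000 + 0.989 − 1) = max(0, 0.989) = 0.989
¬((φ ⇒ φ) ⊙ χ) = 1 − 0.989 = 0.011
χ ⊙ χ = max(0, 0.989 + 0.989 − 1) = max(0, 0.978) = 0.978
¬((φ ⇒ φ) ⊙ χ) ≡ (χ ⊙ χ) = 1 − |0.011 − 0.978| = 1 − 0.967 = 0.033
¬¬ψ ⇒ (¬((φ ⇒ φ) ⊙ χ) ≡ (χ ⊙ χ)) = min(1, 1 − 0.766 + 0.033) = min(1, 0.267) = 0.267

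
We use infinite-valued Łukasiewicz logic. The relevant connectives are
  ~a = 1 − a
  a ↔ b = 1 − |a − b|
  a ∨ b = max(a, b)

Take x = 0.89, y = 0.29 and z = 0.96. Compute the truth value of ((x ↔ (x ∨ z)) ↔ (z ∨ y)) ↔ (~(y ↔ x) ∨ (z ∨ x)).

0.99

x ∨ z = max(0.89, 0.96) = 0.96
x ↔ (x ∨ z) = 1 − |0.89 − 0.96| = 1 − 0.07 = 0.93
z ∨ y = max(0.96, 0.29) = 0.96
(x ↔ (x ∨ z)) ↔ (z ∨ y) = 1 − |0.93 − 0.96| = 1 − 0.03 = 0.97
y ↔ x = 1 − |0.29 − 0.89| = 1 − 0.60 = 0.40
~(y ↔ x) = 1 − 0.40 = 0.60
z ∨ x = max(0.96, 0.89) = 0.96
~(y ↔ x) ∨ (z ∨ x) = max(0.60, 0.96) = 0.96
((x ↔ (x ∨ z)) ↔ (z ∨ y)) ↔ (~(y ↔ x) ∨ (z ∨ x)) = 1 − |0.97 − 0.96| = 1 − 0.01 = 0.99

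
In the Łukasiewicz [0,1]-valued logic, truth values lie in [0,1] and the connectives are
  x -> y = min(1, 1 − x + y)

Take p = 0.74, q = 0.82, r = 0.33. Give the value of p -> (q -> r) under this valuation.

q -> r = min(1, 1 − 0.82 + 0.33) = min(1, 0.51) = 0.51
p -> (q -> r) = min(1, 1 − 0.74 + 0.51) = min(1, 0.77) = 0.77

0.77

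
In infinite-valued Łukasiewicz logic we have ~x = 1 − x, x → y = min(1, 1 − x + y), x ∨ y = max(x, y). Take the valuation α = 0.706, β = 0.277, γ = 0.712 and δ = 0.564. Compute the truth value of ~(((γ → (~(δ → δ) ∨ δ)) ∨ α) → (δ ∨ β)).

0.288

δ → δ = min(1, 1 − 0.564 + 0.564) = min(1, 1.000) = 1.000
~(δ → δ) = 1 − 1.000 = 0.000
~(δ → δ) ∨ δ = max(0.000, 0.564) = 0.564
γ → (~(δ → δ) ∨ δ) = min(1, 1 − 0.712 + 0.564) = min(1, 0.852) = 0.852
(γ → (~(δ → δ) ∨ δ)) ∨ α = max(0.852, 0.706) = 0.852
δ ∨ β = max(0.564, 0.277) = 0.564
((γ → (~(δ → δ) ∨ δ)) ∨ α) → (δ ∨ β) = min(1, 1 − 0.852 + 0.564) = min(1, 0.712) = 0.712
~(((γ → (~(δ → δ) ∨ δ)) ∨ α) → (δ ∨ β)) = 1 − 0.712 = 0.288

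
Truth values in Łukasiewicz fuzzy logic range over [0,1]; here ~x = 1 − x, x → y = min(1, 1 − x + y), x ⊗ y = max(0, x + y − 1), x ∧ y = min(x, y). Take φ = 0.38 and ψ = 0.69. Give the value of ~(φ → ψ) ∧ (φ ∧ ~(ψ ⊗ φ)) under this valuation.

φ → ψ = min(1, 1 − 0.38 + 0.69) = min(1, 1.31) = 1.00
~(φ → ψ) = 1 − 1.00 = 0.00
ψ ⊗ φ = max(0, 0.69 + 0.38 − 1) = max(0, 0.07) = 0.07
~(ψ ⊗ φ) = 1 − 0.07 = 0.93
φ ∧ ~(ψ ⊗ φ) = min(0.38, 0.93) = 0.38
~(φ → ψ) ∧ (φ ∧ ~(ψ ⊗ φ)) = min(0.00, 0.38) = 0.00

0.00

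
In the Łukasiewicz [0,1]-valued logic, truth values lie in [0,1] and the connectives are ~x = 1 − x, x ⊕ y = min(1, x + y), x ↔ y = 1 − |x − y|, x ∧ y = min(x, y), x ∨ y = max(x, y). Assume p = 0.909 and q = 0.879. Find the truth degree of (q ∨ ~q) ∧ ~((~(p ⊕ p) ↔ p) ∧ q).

~q = 1 − 0.879 = 0.121
q ∨ ~q = max(0.879, 0.121) = 0.879
p ⊕ p = min(1, 0.909 + 0.909) = min(1, 1.818) = 1.000
~(p ⊕ p) = 1 − 1.000 = 0.000
~(p ⊕ p) ↔ p = 1 − |0.000 − 0.909| = 1 − 0.909 = 0.091
(~(p ⊕ p) ↔ p) ∧ q = min(0.091, 0.879) = 0.091
~((~(p ⊕ p) ↔ p) ∧ q) = 1 − 0.091 = 0.909
(q ∨ ~q) ∧ ~((~(p ⊕ p) ↔ p) ∧ q) = min(0.879, 0.909) = 0.879

0.879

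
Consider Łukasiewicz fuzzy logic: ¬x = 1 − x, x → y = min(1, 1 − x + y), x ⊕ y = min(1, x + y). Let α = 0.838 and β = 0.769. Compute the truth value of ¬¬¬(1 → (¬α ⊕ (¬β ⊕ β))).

¬α = 1 − 0.838 = 0.162
¬β = 1 − 0.769 = 0.231
¬β ⊕ β = min(1, 0.231 + 0.769) = min(1, 1.000) = 1.000
¬α ⊕ (¬β ⊕ β) = min(1, 0.162 + 1.000) = min(1, 1.162) = 1.000
1 → (¬α ⊕ (¬β ⊕ β)) = min(1, 1 − 1.000 + 1.000) = min(1, 1.000) = 1.000
¬(1 → (¬α ⊕ (¬β ⊕ β))) = 1 − 1.000 = 0.000
¬¬(1 → (¬α ⊕ (¬β ⊕ β))) = 1 − 0.000 = 1.000
¬¬¬(1 → (¬α ⊕ (¬β ⊕ β))) = 1 − 1.000 = 0.000

0.000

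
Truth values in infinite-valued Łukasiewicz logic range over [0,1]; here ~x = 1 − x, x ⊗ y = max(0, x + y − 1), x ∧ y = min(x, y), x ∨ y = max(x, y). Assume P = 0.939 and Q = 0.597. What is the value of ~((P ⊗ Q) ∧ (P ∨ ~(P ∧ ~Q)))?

0.464

P ⊗ Q = max(0, 0.939 + 0.597 − 1) = max(0, 0.536) = 0.536
~Q = 1 − 0.597 = 0.403
P ∧ ~Q = min(0.939, 0.403) = 0.403
~(P ∧ ~Q) = 1 − 0.403 = 0.597
P ∨ ~(P ∧ ~Q) = max(0.939, 0.597) = 0.939
(P ⊗ Q) ∧ (P ∨ ~(P ∧ ~Q)) = min(0.536, 0.939) = 0.536
~((P ⊗ Q) ∧ (P ∨ ~(P ∧ ~Q))) = 1 − 0.536 = 0.464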